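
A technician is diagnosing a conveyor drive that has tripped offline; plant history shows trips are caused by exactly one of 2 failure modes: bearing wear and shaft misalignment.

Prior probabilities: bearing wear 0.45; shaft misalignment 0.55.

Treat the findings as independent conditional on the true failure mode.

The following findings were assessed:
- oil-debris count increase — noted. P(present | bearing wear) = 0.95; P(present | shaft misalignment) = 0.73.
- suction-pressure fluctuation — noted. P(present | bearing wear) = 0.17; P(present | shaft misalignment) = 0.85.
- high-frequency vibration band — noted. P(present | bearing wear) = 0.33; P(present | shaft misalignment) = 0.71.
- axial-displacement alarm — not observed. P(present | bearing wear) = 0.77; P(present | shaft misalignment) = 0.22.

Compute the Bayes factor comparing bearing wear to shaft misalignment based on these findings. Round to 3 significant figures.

Take the product of per-finding likelihoods under each hypothesis (using 1 − P(present | H) for each absent finding), then divide.
  bearing wear: 0.95 × 0.17 × 0.33 × (1 − 0.77) = 0.012258
  shaft misalignment: 0.73 × 0.85 × 0.71 × (1 − 0.22) = 0.34363
Bayes factor = 0.012258 / 0.34363 ≈ 0.0357

0.0357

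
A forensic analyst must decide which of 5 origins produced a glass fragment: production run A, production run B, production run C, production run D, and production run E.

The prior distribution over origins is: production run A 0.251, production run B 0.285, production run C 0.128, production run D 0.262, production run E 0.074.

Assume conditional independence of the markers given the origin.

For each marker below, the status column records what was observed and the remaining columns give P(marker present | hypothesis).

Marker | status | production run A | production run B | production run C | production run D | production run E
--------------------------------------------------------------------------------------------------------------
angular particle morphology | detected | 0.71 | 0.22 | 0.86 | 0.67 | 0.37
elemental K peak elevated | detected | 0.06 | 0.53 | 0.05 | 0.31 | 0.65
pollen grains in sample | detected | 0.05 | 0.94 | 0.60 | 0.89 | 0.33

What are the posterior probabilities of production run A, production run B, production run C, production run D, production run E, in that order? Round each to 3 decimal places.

Multiply each prior by the joint likelihood of the marker pattern:
  production run A: 0.251 × 0.71 × 0.06 × 0.05 = 0.00053463
  production run B: 0.285 × 0.22 × 0.53 × 0.94 = 0.031237
  production run C: 0.128 × 0.86 × 0.05 × 0.60 = 0.0033024
  production run D: 0.262 × 0.67 × 0.31 × 0.89 = 0.048431
  production run E: 0.074 × 0.37 × 0.65 × 0.33 = 0.005873
The unnormalized weights sum to 0.089379.
P(production run A | evidence) = 0.00053463 / 0.089379 ≈ 0.006
P(production run B | evidence) = 0.031237 / 0.089379 ≈ 0.349
P(production run C | evidence) = 0.0033024 / 0.089379 ≈ 0.037
P(production run D | evidence) = 0.048431 / 0.089379 ≈ 0.542
P(production run E | evidence) = 0.005873 / 0.089379 ≈ 0.066

0.006, 0.349, 0.037, 0.542, 0.066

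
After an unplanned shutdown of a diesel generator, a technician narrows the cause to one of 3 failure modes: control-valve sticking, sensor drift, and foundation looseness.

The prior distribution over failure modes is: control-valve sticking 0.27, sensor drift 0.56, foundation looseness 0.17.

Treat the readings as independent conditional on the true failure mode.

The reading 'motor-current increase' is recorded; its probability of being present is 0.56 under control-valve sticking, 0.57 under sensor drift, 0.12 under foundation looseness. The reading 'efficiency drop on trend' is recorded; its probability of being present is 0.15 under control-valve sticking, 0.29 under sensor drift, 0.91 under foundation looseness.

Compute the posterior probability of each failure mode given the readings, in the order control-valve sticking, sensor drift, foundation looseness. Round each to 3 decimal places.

0.169, 0.692, 0.139

Multiply each prior by the joint likelihood of the reading pattern:
  control-valve sticking: 0.27 × 0.56 × 0.15 = 0.02268
  sensor drift: 0.56 × 0.57 × 0.29 = 0.092568
  foundation looseness: 0.17 × 0.12 × 0.91 = 0.018564
The unnormalized weights sum to 0.13381.
P(control-valve sticking | evidence) = 0.02268 / 0.13381 ≈ 0.169
P(sensor drift | evidence) = 0.092568 / 0.13381 ≈ 0.692
P(foundation looseness | evidence) = 0.018564 / 0.13381 ≈ 0.139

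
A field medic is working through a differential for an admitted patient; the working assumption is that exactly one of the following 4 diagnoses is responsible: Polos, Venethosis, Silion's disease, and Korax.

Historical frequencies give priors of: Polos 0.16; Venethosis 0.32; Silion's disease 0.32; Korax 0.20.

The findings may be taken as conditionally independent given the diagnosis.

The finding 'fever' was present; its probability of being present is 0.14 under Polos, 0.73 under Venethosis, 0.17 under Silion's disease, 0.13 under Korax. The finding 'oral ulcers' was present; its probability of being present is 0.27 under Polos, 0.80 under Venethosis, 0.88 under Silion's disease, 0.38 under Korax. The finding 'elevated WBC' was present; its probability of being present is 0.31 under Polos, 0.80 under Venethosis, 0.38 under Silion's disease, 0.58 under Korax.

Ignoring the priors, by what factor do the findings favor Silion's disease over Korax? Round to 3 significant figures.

The Bayes factor is the ratio of the joint likelihoods of the evidence pattern under the two hypotheses.
  Silion's disease: 0.17 × 0.88 × 0.38 = 0.056848
  Korax: 0.13 × 0.38 × 0.58 = 0.028652
Bayes factor = 0.056848 / 0.028652 ≈ 1.98

1.98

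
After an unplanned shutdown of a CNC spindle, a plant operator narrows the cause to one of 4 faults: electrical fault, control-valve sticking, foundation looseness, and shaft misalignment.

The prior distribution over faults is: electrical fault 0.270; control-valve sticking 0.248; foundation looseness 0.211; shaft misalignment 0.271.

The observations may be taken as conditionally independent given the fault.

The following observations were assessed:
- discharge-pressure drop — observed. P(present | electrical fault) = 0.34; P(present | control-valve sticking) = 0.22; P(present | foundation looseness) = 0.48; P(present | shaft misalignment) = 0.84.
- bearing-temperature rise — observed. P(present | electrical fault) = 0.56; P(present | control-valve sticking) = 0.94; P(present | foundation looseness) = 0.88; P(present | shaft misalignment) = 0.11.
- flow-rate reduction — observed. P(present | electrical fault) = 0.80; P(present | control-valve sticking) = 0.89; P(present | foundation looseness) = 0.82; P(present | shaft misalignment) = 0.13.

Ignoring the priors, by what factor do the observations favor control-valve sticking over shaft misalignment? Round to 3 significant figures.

15.3

Joint likelihood of the evidence pattern under each hypothesis:
  control-valve sticking: 0.22 × 0.94 × 0.89 = 0.18405
  shaft misalignment: 0.84 × 0.11 × 0.13 = 0.012012
Bayes factor = 0.18405 / 0.012012 ≈ 15.3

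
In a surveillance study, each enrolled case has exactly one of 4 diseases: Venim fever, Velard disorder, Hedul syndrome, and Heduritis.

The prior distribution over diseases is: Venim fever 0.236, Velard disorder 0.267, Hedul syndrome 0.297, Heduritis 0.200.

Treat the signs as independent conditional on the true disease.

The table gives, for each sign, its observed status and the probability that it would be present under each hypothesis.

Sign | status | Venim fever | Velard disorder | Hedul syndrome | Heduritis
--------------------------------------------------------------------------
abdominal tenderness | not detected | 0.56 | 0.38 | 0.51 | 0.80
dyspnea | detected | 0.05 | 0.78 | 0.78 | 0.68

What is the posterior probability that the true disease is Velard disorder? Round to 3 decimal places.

0.469

Multiply each prior by the joint likelihood of the sign pattern (using 1 − P(present | H) for each absent sign):
  Venim fever: 0.236 × (1 − 0.56) × 0.05 = 0.005192
  Velard disorder: 0.267 × (1 − 0.38) × 0.78 = 0.12912
  Hedul syndrome: 0.297 × (1 − 0.51) × 0.78 = 0.11351
  Heduritis: 0.200 × (1 − 0.80) × 0.68 = 0.0272
The unnormalized weights sum to 0.27503.
P(Velard disorder | evidence) = 0.12912 / 0.27503 ≈ 0.469.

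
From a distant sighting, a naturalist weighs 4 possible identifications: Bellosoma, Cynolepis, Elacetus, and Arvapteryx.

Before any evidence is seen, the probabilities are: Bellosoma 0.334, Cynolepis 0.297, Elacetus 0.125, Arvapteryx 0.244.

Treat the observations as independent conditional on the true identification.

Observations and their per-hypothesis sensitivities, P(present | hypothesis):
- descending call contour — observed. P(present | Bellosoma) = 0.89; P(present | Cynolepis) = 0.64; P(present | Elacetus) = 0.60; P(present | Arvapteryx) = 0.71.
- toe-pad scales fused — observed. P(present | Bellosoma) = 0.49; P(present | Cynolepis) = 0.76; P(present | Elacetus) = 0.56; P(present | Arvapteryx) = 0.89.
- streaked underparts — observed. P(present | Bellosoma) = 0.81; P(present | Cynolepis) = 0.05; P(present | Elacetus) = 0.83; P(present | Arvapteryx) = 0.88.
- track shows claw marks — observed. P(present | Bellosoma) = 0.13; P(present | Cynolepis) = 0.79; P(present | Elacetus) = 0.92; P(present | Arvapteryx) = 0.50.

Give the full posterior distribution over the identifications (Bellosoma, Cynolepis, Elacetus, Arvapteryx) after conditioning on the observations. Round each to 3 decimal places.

0.127, 0.047, 0.265, 0.561

For each hypothesis, the unnormalized posterior weight is prior × product of the observation likelihoods:
  Bellosoma: 0.334 × 0.89 × 0.49 × 0.81 × 0.13 = 0.015338
  Cynolepis: 0.297 × 0.64 × 0.76 × 0.05 × 0.79 = 0.0057062
  Elacetus: 0.125 × 0.60 × 0.56 × 0.83 × 0.92 = 0.032071
  Arvapteryx: 0.244 × 0.71 × 0.89 × 0.88 × 0.50 = 0.067841
Normalizing constant Z = 0.015338 + 0.0057062 + 0.032071 + 0.067841 = 0.12096.
P(Bellosoma | evidence) = 0.015338 / 0.12096 ≈ 0.127
P(Cynolepis | evidence) = 0.0057062 / 0.12096 ≈ 0.047
P(Elacetus | evidence) = 0.032071 / 0.12096 ≈ 0.265
P(Arvapteryx | evidence) = 0.067841 / 0.12096 ≈ 0.561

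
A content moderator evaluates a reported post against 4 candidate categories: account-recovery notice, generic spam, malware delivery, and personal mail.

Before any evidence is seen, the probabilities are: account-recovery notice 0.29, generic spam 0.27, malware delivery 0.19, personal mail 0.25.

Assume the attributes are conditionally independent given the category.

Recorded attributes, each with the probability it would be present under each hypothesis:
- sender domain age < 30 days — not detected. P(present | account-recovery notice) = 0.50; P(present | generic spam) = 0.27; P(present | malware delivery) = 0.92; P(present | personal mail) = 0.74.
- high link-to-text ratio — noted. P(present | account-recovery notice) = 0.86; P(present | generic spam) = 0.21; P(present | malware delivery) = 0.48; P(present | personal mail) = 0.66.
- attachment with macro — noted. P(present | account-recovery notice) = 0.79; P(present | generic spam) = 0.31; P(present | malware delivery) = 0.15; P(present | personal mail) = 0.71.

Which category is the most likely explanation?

account-recovery notice

For each hypothesis, the unnormalized posterior weight is prior × product of the attribute likelihoods (using 1 − P(present | H) for each absent attribute):
  account-recovery notice: 0.29 × (1 − 0.50) × 0.86 × 0.79 = 0.098513
  generic spam: 0.27 × (1 − 0.27) × 0.21 × 0.31 = 0.012831
  malware delivery: 0.19 × (1 − 0.92) × 0.48 × 0.15 = 0.0010944
  personal mail: 0.25 × (1 − 0.74) × 0.66 × 0.71 = 0.030459
Marginal likelihood of the evidence = 0.1429.
P(account-recovery notice | evidence) ≈ 0.098513 / 0.1429 ≈ 0.689
P(generic spam | evidence) ≈ 0.012831 / 0.1429 ≈ 0.090
P(malware delivery | evidence) ≈ 0.0010944 / 0.1429 ≈ 0.008
P(personal mail | evidence) ≈ 0.030459 / 0.1429 ≈ 0.213
The largest is 0.689, so account-recovery notice is most probable.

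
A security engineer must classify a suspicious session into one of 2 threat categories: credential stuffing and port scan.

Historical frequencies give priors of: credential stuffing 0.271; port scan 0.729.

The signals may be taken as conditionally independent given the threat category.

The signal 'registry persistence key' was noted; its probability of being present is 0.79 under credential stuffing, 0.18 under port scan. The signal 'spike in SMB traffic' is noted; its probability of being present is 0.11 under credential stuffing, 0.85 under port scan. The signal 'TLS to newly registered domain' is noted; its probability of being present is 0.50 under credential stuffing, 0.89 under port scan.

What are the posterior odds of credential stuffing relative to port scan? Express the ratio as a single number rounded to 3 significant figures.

0.119

The normalizing constant cancels in an odds ratio, so compute prior × likelihood for the two hypotheses only:
  credential stuffing: 0.271 × 0.79 × 0.11 × 0.50 = 0.011775
  port scan: 0.729 × 0.18 × 0.85 × 0.89 = 0.099268
Odds(credential stuffing : port scan) = 0.011775 / 0.099268 ≈ 0.119.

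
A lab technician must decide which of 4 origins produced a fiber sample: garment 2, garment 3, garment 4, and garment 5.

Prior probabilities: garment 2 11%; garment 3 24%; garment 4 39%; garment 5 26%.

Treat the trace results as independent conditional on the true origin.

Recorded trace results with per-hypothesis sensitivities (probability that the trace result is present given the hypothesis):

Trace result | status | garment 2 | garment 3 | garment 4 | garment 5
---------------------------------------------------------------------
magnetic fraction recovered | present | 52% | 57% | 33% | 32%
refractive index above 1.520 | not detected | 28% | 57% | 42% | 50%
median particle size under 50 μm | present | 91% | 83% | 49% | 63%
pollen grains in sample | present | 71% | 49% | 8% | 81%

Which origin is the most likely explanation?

garment 2

For each hypothesis, the unnormalized posterior weight is prior × product of the trace result likelihoods (using 1 − P(present | H) for each absent trace result):
  garment 2: 0.11 × 0.52 × (1 − 0.28) × 0.91 × 0.71 = 0.026609
  garment 3: 0.24 × 0.57 × (1 − 0.57) × 0.83 × 0.49 = 0.023924
  garment 4: 0.39 × 0.33 × (1 − 0.42) × 0.49 × 0.08 = 0.0029261
  garment 5: 0.26 × 0.32 × (1 − 0.50) × 0.63 × 0.81 = 0.021228
The unnormalized weights sum to 0.074687.
P(garment 2 | evidence) ≈ 0.026609 / 0.074687 ≈ 0.356
P(garment 3 | evidence) ≈ 0.023924 / 0.074687 ≈ 0.320
P(garment 4 | evidence) ≈ 0.0029261 / 0.074687 ≈ 0.039
P(garment 5 | evidence) ≈ 0.021228 / 0.074687 ≈ 0.284
The largest is 0.356, so garment 2 is most probable.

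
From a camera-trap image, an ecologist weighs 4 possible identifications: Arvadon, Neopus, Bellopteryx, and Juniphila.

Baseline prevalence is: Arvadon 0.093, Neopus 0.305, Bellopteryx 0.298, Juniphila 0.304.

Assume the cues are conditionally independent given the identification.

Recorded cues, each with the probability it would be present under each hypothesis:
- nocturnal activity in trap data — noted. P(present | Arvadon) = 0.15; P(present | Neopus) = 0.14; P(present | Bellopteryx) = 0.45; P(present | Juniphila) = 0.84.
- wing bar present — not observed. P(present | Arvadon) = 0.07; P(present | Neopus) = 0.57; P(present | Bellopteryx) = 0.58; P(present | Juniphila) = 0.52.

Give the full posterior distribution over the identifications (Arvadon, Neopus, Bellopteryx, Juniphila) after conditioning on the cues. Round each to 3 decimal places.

Multiply each prior by the joint likelihood of the cue pattern (using 1 − P(present | H) for each absent cue):
  Arvadon: 0.093 × 0.15 × (1 − 0.07) = 0.012973
  Neopus: 0.305 × 0.14 × (1 − 0.57) = 0.018361
  Bellopteryx: 0.298 × 0.45 × (1 − 0.58) = 0.056322
  Juniphila: 0.304 × 0.84 × (1 − 0.52) = 0.12257
The unnormalized weights sum to 0.21023.
P(Arvadon | evidence) = 0.012973 / 0.21023 ≈ 0.062
P(Neopus | evidence) = 0.018361 / 0.21023 ≈ 0.087
P(Bellopteryx | evidence) = 0.056322 / 0.21023 ≈ 0.268
P(Juniphila | evidence) = 0.12257 / 0.21023 ≈ 0.583

0.062, 0.087, 0.268, 0.583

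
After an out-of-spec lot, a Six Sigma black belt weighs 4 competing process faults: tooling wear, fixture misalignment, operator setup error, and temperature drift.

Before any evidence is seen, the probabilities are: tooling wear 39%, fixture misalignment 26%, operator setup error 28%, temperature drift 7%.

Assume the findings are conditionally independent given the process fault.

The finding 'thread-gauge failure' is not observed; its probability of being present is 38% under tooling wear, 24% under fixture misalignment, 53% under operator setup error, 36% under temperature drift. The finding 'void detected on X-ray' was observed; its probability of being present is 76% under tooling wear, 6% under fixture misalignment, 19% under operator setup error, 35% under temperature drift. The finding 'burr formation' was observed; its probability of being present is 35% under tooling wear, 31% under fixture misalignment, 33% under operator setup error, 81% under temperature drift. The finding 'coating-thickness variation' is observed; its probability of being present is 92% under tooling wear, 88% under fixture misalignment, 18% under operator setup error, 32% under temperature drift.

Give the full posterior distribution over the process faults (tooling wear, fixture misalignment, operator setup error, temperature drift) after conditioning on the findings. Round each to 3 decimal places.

Multiply each prior by the joint likelihood of the evidence pattern (using 1 − P(present | H) for each absent finding):
  tooling wear: 0.39 × (1 − 0.38) × 0.76 × 0.35 × 0.92 = 0.059173
  fixture misalignment: 0.26 × (1 − 0.24) × 0.06 × 0.31 × 0.88 = 0.0032343
  operator setup error: 0.28 × (1 − 0.53) × 0.19 × 0.33 × 0.18 = 0.0014852
  temperature drift: 0.07 × (1 − 0.36) × 0.35 × 0.81 × 0.32 = 0.0040643
The unnormalized weights sum to 0.067957.
P(tooling wear | evidence) = 0.059173 / 0.067957 ≈ 0.871
P(fixture misalignment | evidence) = 0.0032343 / 0.067957 ≈ 0.048
P(operator setup error | evidence) = 0.0014852 / 0.067957 ≈ 0.022
P(temperature drift | evidence) = 0.0040643 / 0.067957 ≈ 0.060

0.871, 0.048, 0.022, 0.060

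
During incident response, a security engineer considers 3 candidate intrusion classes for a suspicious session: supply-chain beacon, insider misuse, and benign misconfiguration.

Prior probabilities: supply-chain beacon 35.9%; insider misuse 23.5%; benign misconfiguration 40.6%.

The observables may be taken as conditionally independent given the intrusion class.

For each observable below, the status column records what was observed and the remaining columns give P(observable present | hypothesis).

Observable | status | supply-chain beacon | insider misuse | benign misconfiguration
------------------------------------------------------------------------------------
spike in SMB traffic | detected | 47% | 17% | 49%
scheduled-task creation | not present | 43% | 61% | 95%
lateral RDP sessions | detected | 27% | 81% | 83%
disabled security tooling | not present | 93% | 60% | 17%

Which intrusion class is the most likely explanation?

benign misconfiguration

For each hypothesis, the unnormalized posterior weight is prior × product of the observable likelihoods (using 1 − P(present | H) for each absent observable):
  supply-chain beacon: 0.359 × 0.47 × (1 − 0.43) × 0.27 × (1 − 0.93) = 0.0018177
  insider misuse: 0.235 × 0.17 × (1 − 0.61) × 0.81 × (1 − 0.60) = 0.0050481
  benign misconfiguration: 0.406 × 0.49 × (1 − 0.95) × 0.83 × (1 − 0.17) = 0.0068525
Normalizing constant Z = 0.0018177 + 0.0050481 + 0.0068525 = 0.013718.
P(supply-chain beacon | evidence) ≈ 0.0018177 / 0.013718 ≈ 0.133
P(insider misuse | evidence) ≈ 0.0050481 / 0.013718 ≈ 0.368
P(benign misconfiguration | evidence) ≈ 0.0068525 / 0.013718 ≈ 0.500
The largest is 0.500, so benign misconfiguration is most probable.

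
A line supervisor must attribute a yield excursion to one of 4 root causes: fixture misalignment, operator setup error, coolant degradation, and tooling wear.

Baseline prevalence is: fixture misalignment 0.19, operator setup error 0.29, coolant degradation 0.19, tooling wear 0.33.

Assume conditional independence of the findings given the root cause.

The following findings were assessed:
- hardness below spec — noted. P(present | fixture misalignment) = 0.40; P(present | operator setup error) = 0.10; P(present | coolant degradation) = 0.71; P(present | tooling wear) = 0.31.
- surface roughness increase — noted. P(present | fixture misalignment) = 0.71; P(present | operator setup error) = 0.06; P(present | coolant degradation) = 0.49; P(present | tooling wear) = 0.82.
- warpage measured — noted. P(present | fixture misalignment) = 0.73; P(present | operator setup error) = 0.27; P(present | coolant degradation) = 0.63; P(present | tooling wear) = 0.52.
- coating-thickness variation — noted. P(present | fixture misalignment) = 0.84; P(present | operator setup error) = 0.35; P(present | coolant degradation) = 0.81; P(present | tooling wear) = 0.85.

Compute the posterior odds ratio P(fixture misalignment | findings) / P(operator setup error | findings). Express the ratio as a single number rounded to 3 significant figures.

Posterior odds equal prior odds times the likelihood ratio; only the two competing hypotheses matter.
  fixture misalignment: 0.19 × 0.40 × 0.71 × 0.73 × 0.84 = 0.033088
  operator setup error: 0.29 × 0.10 × 0.06 × 0.27 × 0.35 = 0.00016443
Posterior odds = 0.033088 / 0.00016443 ≈ 201.

201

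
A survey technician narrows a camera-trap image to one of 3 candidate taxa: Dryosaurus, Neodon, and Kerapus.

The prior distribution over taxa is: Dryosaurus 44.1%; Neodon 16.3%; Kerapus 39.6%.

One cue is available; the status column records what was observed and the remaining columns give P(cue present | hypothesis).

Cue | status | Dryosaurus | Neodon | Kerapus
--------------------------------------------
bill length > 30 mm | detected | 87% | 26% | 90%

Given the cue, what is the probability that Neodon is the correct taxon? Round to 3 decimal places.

0.054

For each hypothesis, the unnormalized posterior weight is prior × likelihood:
  Dryosaurus: 0.441 × 0.87 = 0.38367
  Neodon: 0.163 × 0.26 = 0.04238
  Kerapus: 0.396 × 0.90 = 0.3564
Normalizing constant Z = 0.38367 + 0.04238 + 0.3564 = 0.78245.
P(Neodon | evidence) = 0.04238 / 0.78245 ≈ 0.054.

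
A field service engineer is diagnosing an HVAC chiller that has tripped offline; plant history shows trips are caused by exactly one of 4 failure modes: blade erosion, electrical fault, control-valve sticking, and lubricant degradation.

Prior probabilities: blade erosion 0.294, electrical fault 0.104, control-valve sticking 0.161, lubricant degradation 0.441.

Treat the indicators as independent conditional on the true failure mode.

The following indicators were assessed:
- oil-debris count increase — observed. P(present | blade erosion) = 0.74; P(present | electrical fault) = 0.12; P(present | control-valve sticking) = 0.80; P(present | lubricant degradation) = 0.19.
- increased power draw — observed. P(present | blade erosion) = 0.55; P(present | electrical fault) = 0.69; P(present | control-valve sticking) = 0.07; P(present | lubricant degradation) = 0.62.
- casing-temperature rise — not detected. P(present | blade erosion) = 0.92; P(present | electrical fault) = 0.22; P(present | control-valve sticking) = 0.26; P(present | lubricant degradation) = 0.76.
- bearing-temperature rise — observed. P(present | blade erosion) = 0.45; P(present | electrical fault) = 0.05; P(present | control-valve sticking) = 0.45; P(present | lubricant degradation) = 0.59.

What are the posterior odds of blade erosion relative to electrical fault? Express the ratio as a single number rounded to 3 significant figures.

12.8

The normalizing constant cancels in an odds ratio, so compute prior × likelihood for the two hypotheses only (using 1 − P(present | H) for each absent indicator):
  blade erosion: 0.294 × 0.74 × 0.55 × (1 − 0.92) × 0.45 = 0.0043077
  electrical fault: 0.104 × 0.12 × 0.69 × (1 − 0.22) × 0.05 = 0.00033584
Posterior odds = 0.0043077 / 0.00033584 ≈ 12.8.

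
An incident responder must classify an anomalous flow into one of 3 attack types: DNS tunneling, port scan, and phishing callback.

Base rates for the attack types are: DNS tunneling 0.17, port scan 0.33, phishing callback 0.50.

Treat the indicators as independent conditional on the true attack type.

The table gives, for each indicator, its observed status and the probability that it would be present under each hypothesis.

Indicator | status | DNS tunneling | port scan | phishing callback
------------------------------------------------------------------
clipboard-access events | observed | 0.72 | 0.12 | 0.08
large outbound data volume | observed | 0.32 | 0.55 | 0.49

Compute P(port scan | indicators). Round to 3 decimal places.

0.270

For each hypothesis, the unnormalized posterior weight is prior × product of the indicator likelihoods:
  DNS tunneling: 0.17 × 0.72 × 0.32 = 0.039168
  port scan: 0.33 × 0.12 × 0.55 = 0.02178
  phishing callback: 0.50 × 0.08 × 0.49 = 0.0196
Normalizing constant Z = 0.039168 + 0.02178 + 0.0196 = 0.080548.
P(port scan | evidence) = 0.02178 / 0.080548 ≈ 0.270.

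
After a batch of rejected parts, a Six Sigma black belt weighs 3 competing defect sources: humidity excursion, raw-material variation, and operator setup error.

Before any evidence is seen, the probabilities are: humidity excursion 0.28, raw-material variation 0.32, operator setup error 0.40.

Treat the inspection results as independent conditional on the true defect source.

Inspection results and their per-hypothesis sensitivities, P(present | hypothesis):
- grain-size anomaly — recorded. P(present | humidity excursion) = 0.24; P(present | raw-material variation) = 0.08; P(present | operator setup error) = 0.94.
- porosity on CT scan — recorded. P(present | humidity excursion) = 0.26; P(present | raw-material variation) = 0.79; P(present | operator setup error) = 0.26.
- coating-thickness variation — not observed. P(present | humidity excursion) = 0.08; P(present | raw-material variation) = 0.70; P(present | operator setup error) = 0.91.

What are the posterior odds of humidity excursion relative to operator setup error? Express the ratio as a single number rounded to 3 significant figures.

Posterior odds equal prior odds times the likelihood ratio; only the two competing hypotheses matter (using 1 − P(present | H) for each absent inspection result).
  humidity excursion: 0.28 × 0.24 × 0.26 × (1 − 0.08) = 0.016074
  operator setup error: 0.40 × 0.94 × 0.26 × (1 − 0.91) = 0.0087984
Posterior odds = 0.016074 / 0.0087984 ≈ 1.83.

1.83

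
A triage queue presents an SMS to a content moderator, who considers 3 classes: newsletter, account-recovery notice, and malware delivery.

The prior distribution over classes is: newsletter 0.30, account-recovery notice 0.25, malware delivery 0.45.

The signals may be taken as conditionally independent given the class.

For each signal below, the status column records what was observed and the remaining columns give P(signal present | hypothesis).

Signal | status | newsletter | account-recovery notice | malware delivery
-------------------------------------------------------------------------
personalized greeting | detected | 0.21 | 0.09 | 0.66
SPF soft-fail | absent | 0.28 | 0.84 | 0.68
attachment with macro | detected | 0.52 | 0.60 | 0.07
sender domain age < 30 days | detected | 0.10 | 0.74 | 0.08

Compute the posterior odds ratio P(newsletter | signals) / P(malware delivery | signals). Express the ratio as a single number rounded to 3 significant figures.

4.43

The normalizing constant cancels in an odds ratio, so compute prior × likelihood for the two hypotheses only (using 1 − P(present | H) for each absent signal):
  newsletter: 0.30 × 0.21 × (1 − 0.28) × 0.52 × 0.10 = 0.0023587
  malware delivery: 0.45 × 0.66 × (1 − 0.68) × 0.07 × 0.08 = 0.00053222
Odds(newsletter : malware delivery) = 0.0023587 / 0.00053222 ≈ 4.43.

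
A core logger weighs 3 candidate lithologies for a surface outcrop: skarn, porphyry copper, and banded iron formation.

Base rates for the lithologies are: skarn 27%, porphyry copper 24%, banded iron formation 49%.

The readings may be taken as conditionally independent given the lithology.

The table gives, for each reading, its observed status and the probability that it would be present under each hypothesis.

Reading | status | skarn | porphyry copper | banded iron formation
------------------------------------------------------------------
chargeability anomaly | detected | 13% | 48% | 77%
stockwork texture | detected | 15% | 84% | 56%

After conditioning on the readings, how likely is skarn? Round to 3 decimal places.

Multiply each prior by the joint likelihood of the reading pattern:
  skarn: 0.27 × 0.13 × 0.15 = 0.005265
  porphyry copper: 0.24 × 0.48 × 0.84 = 0.096768
  banded iron formation: 0.49 × 0.77 × 0.56 = 0.21129
Normalizing constant Z = 0.005265 + 0.096768 + 0.21129 = 0.31332.
P(skarn | evidence) = 0.005265 / 0.31332 ≈ 0.017.

0.017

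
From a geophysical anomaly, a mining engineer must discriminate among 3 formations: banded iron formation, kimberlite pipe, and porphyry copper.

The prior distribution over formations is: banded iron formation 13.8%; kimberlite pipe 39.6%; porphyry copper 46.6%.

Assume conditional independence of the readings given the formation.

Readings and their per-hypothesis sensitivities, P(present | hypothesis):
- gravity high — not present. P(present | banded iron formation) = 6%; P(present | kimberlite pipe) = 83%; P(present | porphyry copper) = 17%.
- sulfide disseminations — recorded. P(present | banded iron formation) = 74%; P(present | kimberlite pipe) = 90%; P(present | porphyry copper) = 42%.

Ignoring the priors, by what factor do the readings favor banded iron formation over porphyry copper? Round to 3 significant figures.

2.00

Take the product of per-reading likelihoods under each hypothesis (using 1 − P(present | H) for each absent reading), then divide.
  banded iron formation: (1 − 0.06) × 0.74 = 0.6956
  porphyry copper: (1 − 0.17) × 0.42 = 0.3486
Bayes factor = 0.6956 / 0.3486 ≈ 2.00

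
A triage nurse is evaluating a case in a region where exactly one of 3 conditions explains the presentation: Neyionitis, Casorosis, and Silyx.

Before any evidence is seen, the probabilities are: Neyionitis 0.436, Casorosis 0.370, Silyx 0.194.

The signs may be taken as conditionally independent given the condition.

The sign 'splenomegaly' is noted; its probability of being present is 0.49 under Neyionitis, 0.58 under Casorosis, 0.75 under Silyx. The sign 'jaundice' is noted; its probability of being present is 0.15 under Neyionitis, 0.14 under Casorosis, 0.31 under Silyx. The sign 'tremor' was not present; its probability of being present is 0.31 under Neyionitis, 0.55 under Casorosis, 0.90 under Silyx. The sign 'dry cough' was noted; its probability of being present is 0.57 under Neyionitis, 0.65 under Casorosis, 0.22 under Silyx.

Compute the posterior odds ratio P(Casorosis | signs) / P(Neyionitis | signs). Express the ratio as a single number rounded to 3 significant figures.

0.697

Unnormalized posterior weight (prior times the sign likelihoods) for each of the two hypotheses (using 1 − P(present | H) for each absent sign):
  Casorosis: 0.370 × 0.58 × 0.14 × (1 − 0.55) × 0.65 = 0.0087879
  Neyionitis: 0.436 × 0.49 × 0.15 × (1 − 0.31) × 0.57 = 0.012604
Odds(Casorosis : Neyionitis) = 0.0087879 / 0.012604 ≈ 0.697.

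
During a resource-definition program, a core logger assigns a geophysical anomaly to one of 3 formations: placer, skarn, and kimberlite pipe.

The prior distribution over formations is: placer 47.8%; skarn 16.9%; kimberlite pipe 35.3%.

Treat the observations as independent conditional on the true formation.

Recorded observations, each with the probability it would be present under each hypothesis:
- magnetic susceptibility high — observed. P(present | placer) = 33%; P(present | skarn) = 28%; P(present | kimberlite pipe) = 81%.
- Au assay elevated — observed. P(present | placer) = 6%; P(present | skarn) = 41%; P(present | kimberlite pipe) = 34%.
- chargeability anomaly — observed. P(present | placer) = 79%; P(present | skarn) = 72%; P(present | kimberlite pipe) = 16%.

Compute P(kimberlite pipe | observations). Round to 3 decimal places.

0.420

For each hypothesis, the unnormalized posterior weight is prior × product of the observation likelihoods:
  placer: 0.478 × 0.33 × 0.06 × 0.79 = 0.0074769
  skarn: 0.169 × 0.28 × 0.41 × 0.72 = 0.013969
  kimberlite pipe: 0.353 × 0.81 × 0.34 × 0.16 = 0.015555
Normalizing constant Z = 0.0074769 + 0.013969 + 0.015555 = 0.037.
P(kimberlite pipe | evidence) = 0.015555 / 0.037 ≈ 0.420.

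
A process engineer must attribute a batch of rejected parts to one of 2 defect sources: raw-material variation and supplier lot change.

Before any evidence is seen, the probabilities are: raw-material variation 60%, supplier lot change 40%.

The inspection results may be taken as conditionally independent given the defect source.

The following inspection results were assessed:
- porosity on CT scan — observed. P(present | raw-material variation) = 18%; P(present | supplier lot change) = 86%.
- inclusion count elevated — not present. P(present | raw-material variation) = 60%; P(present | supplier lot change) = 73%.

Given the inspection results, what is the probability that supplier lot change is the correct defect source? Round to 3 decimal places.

0.683

For each hypothesis, the unnormalized posterior weight is prior × product of the inspection result likelihoods (using 1 − P(present | H) for each absent inspection result):
  raw-material variation: 0.60 × 0.18 × (1 − 0.60) = 0.0432
  supplier lot change: 0.40 × 0.86 × (1 − 0.73) = 0.09288
Normalizing constant Z = 0.0432 + 0.09288 = 0.13608.
P(supplier lot change | evidence) = 0.09288 / 0.13608 ≈ 0.683.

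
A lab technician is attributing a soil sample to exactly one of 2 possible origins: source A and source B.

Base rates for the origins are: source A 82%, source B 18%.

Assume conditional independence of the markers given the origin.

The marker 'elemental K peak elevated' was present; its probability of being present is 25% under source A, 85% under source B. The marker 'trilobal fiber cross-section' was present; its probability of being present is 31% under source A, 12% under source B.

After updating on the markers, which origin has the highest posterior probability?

For each hypothesis, the unnormalized posterior weight is prior × product of the marker likelihoods:
  source A: 0.82 × 0.25 × 0.31 = 0.06355
  source B: 0.18 × 0.85 × 0.12 = 0.01836
Normalizing constant Z = 0.06355 + 0.01836 = 0.08191.
P(source A | evidence) ≈ 0.06355 / 0.08191 ≈ 0.776
P(source B | evidence) ≈ 0.01836 / 0.08191 ≈ 0.224
The largest is 0.776, so source A is most probable.

source A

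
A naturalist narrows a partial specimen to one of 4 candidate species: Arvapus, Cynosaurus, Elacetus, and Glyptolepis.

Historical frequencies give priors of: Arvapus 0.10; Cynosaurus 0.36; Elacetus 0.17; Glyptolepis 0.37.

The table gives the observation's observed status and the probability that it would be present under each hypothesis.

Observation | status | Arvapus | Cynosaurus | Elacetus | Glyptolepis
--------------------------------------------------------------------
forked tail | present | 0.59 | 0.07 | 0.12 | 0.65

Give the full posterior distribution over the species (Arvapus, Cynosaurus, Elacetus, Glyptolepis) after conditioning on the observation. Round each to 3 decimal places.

Multiply each prior by the likelihood of the observation:
  Arvapus: 0.10 × 0.59 = 0.059
  Cynosaurus: 0.36 × 0.07 = 0.0252
  Elacetus: 0.17 × 0.12 = 0.0204
  Glyptolepis: 0.37 × 0.65 = 0.2405
Normalizing constant Z = 0.059 + 0.0252 + 0.0204 + 0.2405 = 0.3451.
P(Arvapus | evidence) = 0.059 / 0.3451 ≈ 0.171
P(Cynosaurus | evidence) = 0.0252 / 0.3451 ≈ 0.073
P(Elacetus | evidence) = 0.0204 / 0.3451 ≈ 0.059
P(Glyptolepis | evidence) = 0.2405 / 0.3451 ≈ 0.697

0.171, 0.073, 0.059, 0.697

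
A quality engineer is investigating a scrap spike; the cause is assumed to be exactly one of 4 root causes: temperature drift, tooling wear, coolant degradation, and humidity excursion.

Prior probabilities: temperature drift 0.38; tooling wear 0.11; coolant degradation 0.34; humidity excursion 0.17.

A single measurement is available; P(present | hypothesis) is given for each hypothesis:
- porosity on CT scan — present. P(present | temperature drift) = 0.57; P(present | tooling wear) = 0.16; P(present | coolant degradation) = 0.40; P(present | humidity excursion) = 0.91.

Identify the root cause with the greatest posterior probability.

temperature drift

By Bayes' rule, the unnormalized weight for each hypothesis is prior × likelihood:
  temperature drift: 0.38 × 0.57 = 0.2166
  tooling wear: 0.11 × 0.16 = 0.0176
  coolant degradation: 0.34 × 0.40 = 0.136
  humidity excursion: 0.17 × 0.91 = 0.1547
Marginal likelihood of the evidence = 0.5249.
P(temperature drift | evidence) ≈ 0.2166 / 0.5249 ≈ 0.413
P(tooling wear | evidence) ≈ 0.0176 / 0.5249 ≈ 0.034
P(coolant degradation | evidence) ≈ 0.136 / 0.5249 ≈ 0.259
P(humidity excursion | evidence) ≈ 0.1547 / 0.5249 ≈ 0.295
The largest is 0.413, so temperature drift is most probable.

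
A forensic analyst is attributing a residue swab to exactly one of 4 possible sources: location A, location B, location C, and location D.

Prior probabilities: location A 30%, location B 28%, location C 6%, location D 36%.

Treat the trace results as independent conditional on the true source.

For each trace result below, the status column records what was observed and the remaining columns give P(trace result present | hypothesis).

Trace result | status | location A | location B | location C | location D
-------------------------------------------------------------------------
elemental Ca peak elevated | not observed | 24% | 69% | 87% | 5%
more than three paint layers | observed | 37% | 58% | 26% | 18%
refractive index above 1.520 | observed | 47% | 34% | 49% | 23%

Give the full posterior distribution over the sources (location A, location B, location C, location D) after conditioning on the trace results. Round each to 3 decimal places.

0.551, 0.238, 0.014, 0.197

Multiply each prior by the joint likelihood of the trace result pattern (using 1 − P(present | H) for each absent trace result):
  location A: 0.30 × (1 − 0.24) × 0.37 × 0.47 = 0.039649
  location B: 0.28 × (1 − 0.69) × 0.58 × 0.34 = 0.017117
  location C: 0.06 × (1 − 0.87) × 0.26 × 0.49 = 0.00099372
  location D: 0.36 × (1 − 0.05) × 0.18 × 0.23 = 0.014159
Marginal likelihood of the evidence = 0.071919.
P(location A | evidence) = 0.039649 / 0.071919 ≈ 0.551
P(location B | evidence) = 0.017117 / 0.071919 ≈ 0.238
P(location C | evidence) = 0.00099372 / 0.071919 ≈ 0.014
P(location D | evidence) = 0.014159 / 0.071919 ≈ 0.197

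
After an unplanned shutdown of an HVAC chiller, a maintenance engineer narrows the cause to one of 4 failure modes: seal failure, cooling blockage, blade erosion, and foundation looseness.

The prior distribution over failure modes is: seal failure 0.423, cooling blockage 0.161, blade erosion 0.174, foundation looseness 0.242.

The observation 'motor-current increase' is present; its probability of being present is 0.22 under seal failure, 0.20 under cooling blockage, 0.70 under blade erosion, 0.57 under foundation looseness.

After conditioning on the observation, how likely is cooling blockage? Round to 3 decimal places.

Multiply each prior by the likelihood of the observation:
  seal failure: 0.423 × 0.22 = 0.09306
  cooling blockage: 0.161 × 0.20 = 0.0322
  blade erosion: 0.174 × 0.70 = 0.1218
  foundation looseness: 0.242 × 0.57 = 0.13794
Marginal likelihood of the evidence = 0.385.
P(cooling blockage | evidence) = 0.0322 / 0.385 ≈ 0.084.

0.084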